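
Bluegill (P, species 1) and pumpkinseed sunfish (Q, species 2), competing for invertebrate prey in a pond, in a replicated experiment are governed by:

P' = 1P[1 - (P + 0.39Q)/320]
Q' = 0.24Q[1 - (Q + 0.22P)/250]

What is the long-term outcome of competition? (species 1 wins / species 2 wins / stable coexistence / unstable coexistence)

Compare the nullcline intercepts: K1/α12 = 320/0.39 = 821 > K2 = 250; K2/α21 = 250/0.22 = 1140 > K1 = 320.
Since both inequalities hold, each species can invade when rare, so the interior equilibrium is stable.

stable coexistence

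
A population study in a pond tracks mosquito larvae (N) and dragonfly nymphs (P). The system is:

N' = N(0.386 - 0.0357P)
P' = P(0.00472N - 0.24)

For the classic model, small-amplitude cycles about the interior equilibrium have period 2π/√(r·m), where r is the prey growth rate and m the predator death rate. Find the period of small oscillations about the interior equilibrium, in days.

T ≈ 20.6 days

Here r = 0.386 and m = 0.24, so r·m = 0.0926.
ω = √0.0926 = 0.304 per day, hence T = 2π/ω ≈ 20.6 days.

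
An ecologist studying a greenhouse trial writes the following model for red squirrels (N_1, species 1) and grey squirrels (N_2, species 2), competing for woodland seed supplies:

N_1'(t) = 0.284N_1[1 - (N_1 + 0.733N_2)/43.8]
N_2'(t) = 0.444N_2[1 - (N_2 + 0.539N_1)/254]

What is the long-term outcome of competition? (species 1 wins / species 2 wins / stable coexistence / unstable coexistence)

Compare the nullcline intercepts: K1/α12 = 43.8/0.733 = 59.8 < K2 = 254; K2/α21 = 254/0.539 = 471 > K1 = 43.8.
Since the inequalities point opposite ways, species 2 can invade but species 1 cannot.

species 2 excludes species 1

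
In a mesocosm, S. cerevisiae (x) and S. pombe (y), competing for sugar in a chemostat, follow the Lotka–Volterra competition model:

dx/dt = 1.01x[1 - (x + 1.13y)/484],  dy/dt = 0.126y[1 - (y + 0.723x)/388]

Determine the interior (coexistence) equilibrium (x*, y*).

x* ≈ 249, y* ≈ 208

Setting both brackets to zero gives the nullclines x + 1.13y = 484 and 0.723x + y = 388.
Substituting y = 388 - 0.723x into the first: x(1 - 1.13·0.723) = 484 - 1.13·388.
So x* = 45.6/0.183 = 249, and then y* = 388 - 0.723·249 = 208.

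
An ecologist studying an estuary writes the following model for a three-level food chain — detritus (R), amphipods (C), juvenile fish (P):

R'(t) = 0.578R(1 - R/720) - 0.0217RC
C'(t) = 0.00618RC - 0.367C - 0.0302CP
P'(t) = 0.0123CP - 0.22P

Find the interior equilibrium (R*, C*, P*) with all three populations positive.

R* ≈ 237, C* ≈ 17.9, P* ≈ 36.2

From dP/dt = 0: 0.0123C* = 0.22, so C* = 17.9.
From dR/dt = 0: 0.578(1 - R*/720) = 0.0217·17.9, giving R* = 720·(1 - 0.672) = 237.
From dC/dt = 0: 0.00618·237 - 0.367 = 0.0302P*, so P* = 1.09/0.0302 = 36.2.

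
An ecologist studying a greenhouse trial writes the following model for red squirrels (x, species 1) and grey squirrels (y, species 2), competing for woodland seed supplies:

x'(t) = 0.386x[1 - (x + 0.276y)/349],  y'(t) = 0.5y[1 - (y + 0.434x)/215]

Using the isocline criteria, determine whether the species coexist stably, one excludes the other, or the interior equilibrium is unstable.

Compare the nullcline intercepts: K1/α12 = 349/0.276 = 1260 > K2 = 215; K2/α21 = 215/0.434 = 495 > K1 = 349.
Since both inequalities hold, each species can invade when rare, so the interior equilibrium is stable.

stable coexistence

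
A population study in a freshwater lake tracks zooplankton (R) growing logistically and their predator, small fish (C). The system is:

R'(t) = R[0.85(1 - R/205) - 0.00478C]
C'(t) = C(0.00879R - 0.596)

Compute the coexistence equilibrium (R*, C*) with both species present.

R* ≈ 67.8, C* ≈ 119

From dC/dt = 0 with C > 0: 0.00879R* = 0.596, so R* = 67.8.
Substitute into dR/dt = 0: 0.85(1 - 67.8/205) = 0.00478C*.
The bracket is 0.669, giving C* = 0.569/0.00478 = 119.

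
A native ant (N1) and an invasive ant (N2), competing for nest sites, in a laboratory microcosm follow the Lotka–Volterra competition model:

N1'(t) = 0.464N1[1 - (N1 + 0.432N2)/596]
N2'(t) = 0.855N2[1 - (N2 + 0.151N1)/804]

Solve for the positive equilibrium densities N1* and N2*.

Setting both brackets to zero gives the nullclines N1 + 0.432N2 = 596 and 0.151N1 + N2 = 804.
Substituting N2 = 804 - 0.151N1 into the first: N1(1 - 0.432·0.151) = 596 - 0.432·804.
So N1* = 249/0.935 = 266, and then N2* = 804 - 0.151·266 = 764.

N1* ≈ 266, N2* ≈ 764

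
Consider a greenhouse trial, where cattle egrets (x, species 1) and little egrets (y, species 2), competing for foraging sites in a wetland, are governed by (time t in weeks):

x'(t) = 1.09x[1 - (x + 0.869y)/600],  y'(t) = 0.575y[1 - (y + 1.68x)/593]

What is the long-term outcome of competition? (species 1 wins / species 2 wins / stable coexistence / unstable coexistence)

Compare the nullcline intercepts: K1/α12 = 600/0.869 = 690 > K2 = 593; K2/α21 = 593/1.68 = 353 < K1 = 600.
Since the inequalities point opposite ways, species 1 can invade but species 2 cannot.

species 1 excludes species 2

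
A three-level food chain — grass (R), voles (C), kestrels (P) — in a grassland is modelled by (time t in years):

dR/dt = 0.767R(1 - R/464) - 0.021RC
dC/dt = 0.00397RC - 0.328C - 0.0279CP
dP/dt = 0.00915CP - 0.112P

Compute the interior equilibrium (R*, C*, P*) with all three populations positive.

From dP/dt = 0: 0.00915C* = 0.112, so C* = 12.2.
From dR/dt = 0: 0.767(1 - R*/464) = 0.021·12.2, giving R* = 464·(1 - 0.335) = 308.
From dC/dt = 0: 0.00397·308 - 0.328 = 0.0279P*, so P* = 0.897/0.0279 = 32.1.

R* ≈ 308, C* ≈ 12.2, P* ≈ 32.1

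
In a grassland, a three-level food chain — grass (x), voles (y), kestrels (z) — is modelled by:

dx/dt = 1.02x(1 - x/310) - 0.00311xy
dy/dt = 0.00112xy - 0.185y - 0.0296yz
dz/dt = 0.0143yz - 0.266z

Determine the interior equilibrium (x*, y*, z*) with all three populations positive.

From dz/dt = 0: 0.0143y* = 0.266, so y* = 18.6.
From dx/dt = 0: 1.02(1 - x*/310) = 0.00311·18.6, giving x* = 310·(1 - 0.0567) = 292.
From dy/dt = 0: 0.00112·292 - 0.185 = 0.0296z*, so z* = 0.143/0.0296 = 4.81.

x* ≈ 292, y* ≈ 18.6, z* ≈ 4.81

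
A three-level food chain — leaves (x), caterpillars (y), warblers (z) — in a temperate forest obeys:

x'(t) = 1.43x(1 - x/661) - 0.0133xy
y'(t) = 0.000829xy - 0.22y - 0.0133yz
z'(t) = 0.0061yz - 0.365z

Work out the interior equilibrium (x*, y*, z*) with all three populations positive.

From dz/dt = 0: 0.0061y* = 0.365, so y* = 59.8.
From dx/dt = 0: 1.43(1 - x*/661) = 0.0133·59.8, giving x* = 661·(1 - 0.557) = 293.
From dy/dt = 0: 0.000829·293 - 0.22 = 0.0133z*, so z* = 0.023/0.0133 = 1.73.

x* ≈ 293, y* ≈ 59.8, z* ≈ 1.73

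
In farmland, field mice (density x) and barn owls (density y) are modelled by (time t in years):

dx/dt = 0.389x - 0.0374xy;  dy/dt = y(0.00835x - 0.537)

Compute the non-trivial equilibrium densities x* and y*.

Set dy/dt = 0 with y > 0: 0.00835x - 0.537 = 0, so x* = 0.537/0.00835 = 64.3.
Set dx/dt = 0 with x > 0: 0.389 - 0.0374y = 0, so y* = 0.389/0.0374 = 10.4.

x* ≈ 64.3, y* ≈ 10.4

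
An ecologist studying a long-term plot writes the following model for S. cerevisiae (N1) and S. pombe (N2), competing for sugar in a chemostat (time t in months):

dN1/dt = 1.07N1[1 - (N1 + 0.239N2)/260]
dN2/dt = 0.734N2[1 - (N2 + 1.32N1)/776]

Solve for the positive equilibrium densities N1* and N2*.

Setting both brackets to zero gives the nullclines N1 + 0.239N2 = 260 and 1.32N1 + N2 = 776.
Substituting N2 = 776 - 1.32N1 into the first: N1(1 - 0.239·1.32) = 260 - 0.239·776.
So N1* = 74.5/0.685 = 109, and then N2* = 776 - 1.32·109 = 632.

N1* ≈ 109, N2* ≈ 632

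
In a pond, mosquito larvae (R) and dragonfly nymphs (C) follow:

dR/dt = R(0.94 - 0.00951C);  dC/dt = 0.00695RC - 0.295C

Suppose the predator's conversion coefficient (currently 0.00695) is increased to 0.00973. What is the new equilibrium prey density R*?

At the interior fixed point, setting dC/dt = 0 with C > 0 fixes R* = (predator death rate)/(RC coefficient) — independent of the other coefficients.
With the change, R* = 0.295/0.00973 = 30.3; it falls from 42.4.

R* ≈ 30.3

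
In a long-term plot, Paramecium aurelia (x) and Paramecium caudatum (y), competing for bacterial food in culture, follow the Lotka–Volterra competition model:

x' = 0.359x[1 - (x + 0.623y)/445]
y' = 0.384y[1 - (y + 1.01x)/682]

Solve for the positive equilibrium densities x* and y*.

Setting both brackets to zero gives the nullclines x + 0.623y = 445 and 1.01x + y = 682.
Substituting y = 682 - 1.01x into the first: x(1 - 0.623·1.01) = 445 - 0.623·682.
So x* = 20.1/0.371 = 54.2, and then y* = 682 - 1.01·54.2 = 627.

x* ≈ 54.2, y* ≈ 627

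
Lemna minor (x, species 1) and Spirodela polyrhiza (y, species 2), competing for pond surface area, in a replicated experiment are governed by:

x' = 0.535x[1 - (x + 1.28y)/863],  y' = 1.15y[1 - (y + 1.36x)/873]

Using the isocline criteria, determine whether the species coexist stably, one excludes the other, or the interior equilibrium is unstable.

unstable coexistence (outcome depends on initial conditions)

Compare the nullcline intercepts: K1/α12 = 863/1.28 = 674 < K2 = 873; K2/α21 = 873/1.36 = 642 < K1 = 863.
Since both are reversed, neither can invade when rare; the interior point is a saddle.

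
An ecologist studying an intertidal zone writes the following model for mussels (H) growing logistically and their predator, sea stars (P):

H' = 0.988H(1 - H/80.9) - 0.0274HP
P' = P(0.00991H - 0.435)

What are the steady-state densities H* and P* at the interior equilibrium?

H* ≈ 43.9, P* ≈ 16.5

From dP/dt = 0 with P > 0: 0.00991H* = 0.435, so H* = 43.9.
Substitute into dH/dt = 0: 0.988(1 - 43.9/80.9) = 0.0274P*.
The bracket is 0.457, giving P* = 0.452/0.0274 = 16.5.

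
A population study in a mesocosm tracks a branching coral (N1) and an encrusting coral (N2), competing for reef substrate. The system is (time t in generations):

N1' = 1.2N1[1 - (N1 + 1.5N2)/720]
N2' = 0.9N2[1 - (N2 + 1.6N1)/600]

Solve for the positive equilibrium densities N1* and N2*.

N1* ≈ 129, N2* ≈ 394

Setting both brackets to zero gives the nullclines N1 + 1.5N2 = 720 and 1.6N1 + N2 = 600.
Substituting N2 = 600 - 1.6N1 into the first: N1(1 - 1.5·1.6) = 720 - 1.5·600.
So N1* = -180/-1.4 = 129, and then N2* = 600 - 1.6·129 = 394.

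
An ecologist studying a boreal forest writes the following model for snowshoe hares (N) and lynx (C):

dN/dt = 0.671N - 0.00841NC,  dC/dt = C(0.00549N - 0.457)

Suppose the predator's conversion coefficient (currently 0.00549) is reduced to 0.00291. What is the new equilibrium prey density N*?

At the interior fixed point, setting dC/dt = 0 with C > 0 fixes N* = (predator death rate)/(NC coefficient) — independent of the other coefficients.
With the change, N* = 0.457/0.00291 = 157; it rises from 83.2.

N* ≈ 157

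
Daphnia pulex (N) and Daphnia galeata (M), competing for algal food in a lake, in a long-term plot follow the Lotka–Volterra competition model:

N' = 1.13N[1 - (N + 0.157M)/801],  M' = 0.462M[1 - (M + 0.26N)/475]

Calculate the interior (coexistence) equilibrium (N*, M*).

N* ≈ 757, M* ≈ 278

Setting both brackets to zero gives the nullclines N + 0.157M = 801 and 0.26N + M = 475.
Substituting M = 475 - 0.26N into the first: N(1 - 0.157·0.26) = 801 - 0.157·475.
So N* = 726/0.959 = 757, and then M* = 475 - 0.26·757 = 278.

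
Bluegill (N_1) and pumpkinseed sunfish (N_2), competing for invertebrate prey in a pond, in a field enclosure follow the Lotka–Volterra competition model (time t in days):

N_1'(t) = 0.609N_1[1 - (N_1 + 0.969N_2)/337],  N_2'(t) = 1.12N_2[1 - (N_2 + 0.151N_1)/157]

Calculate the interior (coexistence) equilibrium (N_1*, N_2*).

Setting both brackets to zero gives the nullclines N_1 + 0.969N_2 = 337 and 0.151N_1 + N_2 = 157.
Substituting N_2 = 157 - 0.151N_1 into the first: N_1(1 - 0.969·0.151) = 337 - 0.969·157.
So N_1* = 185/0.854 = 217, and then N_2* = 157 - 0.151·217 = 124.

N_1* ≈ 217, N_2* ≈ 124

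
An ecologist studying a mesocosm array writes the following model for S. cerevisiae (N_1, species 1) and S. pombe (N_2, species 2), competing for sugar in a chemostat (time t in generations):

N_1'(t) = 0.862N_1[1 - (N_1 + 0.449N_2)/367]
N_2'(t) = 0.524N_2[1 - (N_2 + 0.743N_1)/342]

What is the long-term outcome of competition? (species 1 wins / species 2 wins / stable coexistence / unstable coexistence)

Compare the nullcline intercepts: K1/α12 = 367/0.449 = 817 > K2 = 342; K2/α21 = 342/0.743 = 460 > K1 = 367.
Since both inequalities hold, each species can invade when rare, so the interior equilibrium is stable.

stable coexistence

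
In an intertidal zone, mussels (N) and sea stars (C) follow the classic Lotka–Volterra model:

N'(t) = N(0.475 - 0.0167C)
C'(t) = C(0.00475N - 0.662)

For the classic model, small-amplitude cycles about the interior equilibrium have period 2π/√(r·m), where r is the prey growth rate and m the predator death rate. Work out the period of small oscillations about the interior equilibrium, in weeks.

T ≈ 11.2 weeks

Here r = 0.475 and m = 0.662, so r·m = 0.314.
ω = √0.314 = 0.561 per week, hence T = 2π/ω ≈ 11.2 weeks.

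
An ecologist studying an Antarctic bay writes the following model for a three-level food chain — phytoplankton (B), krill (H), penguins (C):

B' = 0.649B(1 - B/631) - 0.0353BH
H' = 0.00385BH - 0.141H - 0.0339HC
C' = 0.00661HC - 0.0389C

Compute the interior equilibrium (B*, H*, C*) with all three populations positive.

From dC/dt = 0: 0.00661H* = 0.0389, so H* = 5.89.
From dB/dt = 0: 0.649(1 - B*/631) = 0.0353·5.89, giving B* = 631·(1 - 0.32) = 429.
From dH/dt = 0: 0.00385·429 - 0.141 = 0.0339C*, so C* = 1.51/0.0339 = 44.6.

B* ≈ 429, H* ≈ 5.89, C* ≈ 44.6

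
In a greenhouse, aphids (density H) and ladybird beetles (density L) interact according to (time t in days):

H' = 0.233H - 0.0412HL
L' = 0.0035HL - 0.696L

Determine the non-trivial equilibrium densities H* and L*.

H* ≈ 199, L* ≈ 5.66

Set dL/dt = 0 with L > 0: 0.0035H - 0.696 = 0, so H* = 0.696/0.0035 = 199.
Set dH/dt = 0 with H > 0: 0.233 - 0.0412L = 0, so L* = 0.233/0.0412 = 5.66.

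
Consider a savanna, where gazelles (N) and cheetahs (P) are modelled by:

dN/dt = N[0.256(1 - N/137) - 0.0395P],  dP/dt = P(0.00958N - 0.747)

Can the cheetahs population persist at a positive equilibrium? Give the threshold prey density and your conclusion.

The predator equation gives dP/dt > 0 only when N > 0.747/0.00958 = 78.
Without the predator, N → K = 137. Since 137 > 78, the predator can invade and persist.

Threshold N = 78; K > 78, so yes, the predator persists.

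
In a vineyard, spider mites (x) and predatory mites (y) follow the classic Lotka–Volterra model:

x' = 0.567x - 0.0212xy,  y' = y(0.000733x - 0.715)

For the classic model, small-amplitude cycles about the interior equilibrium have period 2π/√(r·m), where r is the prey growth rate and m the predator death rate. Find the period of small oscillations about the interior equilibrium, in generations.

Here r = 0.567 and m = 0.715, so r·m = 0.405.
ω = √0.405 = 0.637 per generation, hence T = 2π/ω ≈ 9.87 generations.

T ≈ 9.87 generations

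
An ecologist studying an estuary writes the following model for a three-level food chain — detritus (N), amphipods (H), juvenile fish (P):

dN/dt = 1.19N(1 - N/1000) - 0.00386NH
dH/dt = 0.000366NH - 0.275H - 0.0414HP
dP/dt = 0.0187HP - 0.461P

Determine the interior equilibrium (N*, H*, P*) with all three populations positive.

From dP/dt = 0: 0.0187H* = 0.461, so H* = 24.7.
From dN/dt = 0: 1.19(1 - N*/1000) = 0.00386·24.7, giving N* = 1000·(1 - 0.08) = 920.
From dH/dt = 0: 0.000366·920 - 0.275 = 0.0414P*, so P* = 0.0617/0.0414 = 1.49.

N* ≈ 920, H* ≈ 24.7, P* ≈ 1.49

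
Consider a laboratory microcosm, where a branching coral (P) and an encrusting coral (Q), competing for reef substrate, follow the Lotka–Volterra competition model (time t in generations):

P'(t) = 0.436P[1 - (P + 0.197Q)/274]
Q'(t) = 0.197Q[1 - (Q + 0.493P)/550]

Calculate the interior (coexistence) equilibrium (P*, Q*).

P* ≈ 183, Q* ≈ 460

Setting both brackets to zero gives the nullclines P + 0.197Q = 274 and 0.493P + Q = 550.
Substituting Q = 550 - 0.493P into the first: P(1 - 0.197·0.493) = 274 - 0.197·550.
So P* = 166/0.903 = 183, and then Q* = 550 - 0.493·183 = 460.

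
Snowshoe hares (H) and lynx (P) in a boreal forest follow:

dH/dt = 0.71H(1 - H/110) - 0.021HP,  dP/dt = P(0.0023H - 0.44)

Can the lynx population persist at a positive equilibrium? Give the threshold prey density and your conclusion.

The predator equation gives dP/dt > 0 only when H > 0.44/0.0023 = 191.
Without the predator, H → K = 110. Since 110 < 191, the predator cannot invade.

Threshold H = 191; K < 191, so no, the predator goes extinct.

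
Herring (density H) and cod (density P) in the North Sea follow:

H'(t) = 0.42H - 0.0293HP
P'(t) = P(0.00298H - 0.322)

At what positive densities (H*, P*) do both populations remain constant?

Set dP/dt = 0 with P > 0: 0.00298H - 0.322 = 0, so H* = 0.322/0.00298 = 108.
Set dH/dt = 0 with H > 0: 0.42 - 0.0293P = 0, so P* = 0.42/0.0293 = 14.3.

H* ≈ 108, P* ≈ 14.3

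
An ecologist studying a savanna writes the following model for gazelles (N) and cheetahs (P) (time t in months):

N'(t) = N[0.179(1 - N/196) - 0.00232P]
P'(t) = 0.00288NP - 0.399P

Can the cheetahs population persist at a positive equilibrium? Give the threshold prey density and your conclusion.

The predator equation gives dP/dt > 0 only when N > 0.399/0.00288 = 139.
Without the predator, N → K = 196. Since 196 > 139, the predator can invade and persist.

Threshold N = 139; K > 139, so yes, the predator persists.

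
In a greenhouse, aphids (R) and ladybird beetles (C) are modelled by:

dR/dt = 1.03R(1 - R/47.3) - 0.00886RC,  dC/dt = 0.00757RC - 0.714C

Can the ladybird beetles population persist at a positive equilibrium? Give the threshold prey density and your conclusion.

The predator equation gives dC/dt > 0 only when R > 0.714/0.00757 = 94.3.
Without the predator, R → K = 47.3. Since 47.3 < 94.3, the predator cannot invade.

Threshold R = 94.3; K < 94.3, so no, the predator goes extinct.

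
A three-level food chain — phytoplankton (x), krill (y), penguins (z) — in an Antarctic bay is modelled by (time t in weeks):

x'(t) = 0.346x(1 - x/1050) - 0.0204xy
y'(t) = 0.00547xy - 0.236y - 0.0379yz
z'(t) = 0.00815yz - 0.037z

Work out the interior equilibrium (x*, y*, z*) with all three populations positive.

From dz/dt = 0: 0.00815y* = 0.037, so y* = 4.54.
From dx/dt = 0: 0.346(1 - x*/1050) = 0.0204·4.54, giving x* = 1050·(1 - 0.268) = 769.
From dy/dt = 0: 0.00547·769 - 0.236 = 0.0379z*, so z* = 3.97/0.0379 = 105.

x* ≈ 769, y* ≈ 4.54, z* ≈ 105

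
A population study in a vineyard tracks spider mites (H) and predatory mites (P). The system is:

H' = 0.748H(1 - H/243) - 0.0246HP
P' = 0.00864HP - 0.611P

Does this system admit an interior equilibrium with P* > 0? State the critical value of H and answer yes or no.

Threshold H = 70.7; K > 70.7, so yes, the predator persists.

The predator equation gives dP/dt > 0 only when H > 0.611/0.00864 = 70.7.
Without the predator, H → K = 243. Since 243 > 70.7, the predator can invade and persist.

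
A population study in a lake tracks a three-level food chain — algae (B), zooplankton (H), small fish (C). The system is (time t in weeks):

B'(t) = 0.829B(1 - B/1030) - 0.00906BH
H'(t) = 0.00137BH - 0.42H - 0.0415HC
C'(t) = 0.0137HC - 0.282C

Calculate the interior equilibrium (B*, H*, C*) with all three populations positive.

B* ≈ 798, H* ≈ 20.6, C* ≈ 16.2

From dC/dt = 0: 0.0137H* = 0.282, so H* = 20.6.
From dB/dt = 0: 0.829(1 - B*/1030) = 0.00906·20.6, giving B* = 1030·(1 - 0.225) = 798.
From dH/dt = 0: 0.00137·798 - 0.42 = 0.0415C*, so C* = 0.674/0.0415 = 16.2.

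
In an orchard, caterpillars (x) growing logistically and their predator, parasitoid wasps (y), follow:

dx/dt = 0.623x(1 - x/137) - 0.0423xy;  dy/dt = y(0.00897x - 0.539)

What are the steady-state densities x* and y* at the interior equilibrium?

x* ≈ 60.1, y* ≈ 8.27

From dy/dt = 0 with y > 0: 0.00897x* = 0.539, so x* = 60.1.
Substitute into dx/dt = 0: 0.623(1 - 60.1/137) = 0.0423y*.
The bracket is 0.561, giving y* = 0.35/0.0423 = 8.27.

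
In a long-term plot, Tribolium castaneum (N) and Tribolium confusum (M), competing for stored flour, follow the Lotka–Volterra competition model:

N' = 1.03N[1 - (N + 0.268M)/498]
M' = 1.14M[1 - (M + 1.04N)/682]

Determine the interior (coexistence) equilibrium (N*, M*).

Setting both brackets to zero gives the nullclines N + 0.268M = 498 and 1.04N + M = 682.
Substituting M = 682 - 1.04N into the first: N(1 - 0.268·1.04) = 498 - 0.268·682.
So N* = 315/0.721 = 437, and then M* = 682 - 1.04·437 = 227.

N* ≈ 437, M* ≈ 227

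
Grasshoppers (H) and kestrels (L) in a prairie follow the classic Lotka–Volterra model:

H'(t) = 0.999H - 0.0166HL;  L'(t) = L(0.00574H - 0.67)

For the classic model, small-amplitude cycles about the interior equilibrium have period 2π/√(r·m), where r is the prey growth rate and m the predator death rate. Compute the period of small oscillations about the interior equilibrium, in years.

T ≈ 7.68 years

Here r = 0.999 and m = 0.67, so r·m = 0.669.
ω = √0.669 = 0.818 per year, hence T = 2π/ω ≈ 7.68 years.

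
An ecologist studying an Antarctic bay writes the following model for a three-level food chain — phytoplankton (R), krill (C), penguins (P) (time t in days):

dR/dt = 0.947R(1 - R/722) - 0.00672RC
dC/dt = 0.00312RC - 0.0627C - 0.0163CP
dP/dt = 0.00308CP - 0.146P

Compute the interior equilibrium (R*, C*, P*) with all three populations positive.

R* ≈ 479, C* ≈ 47.4, P* ≈ 87.9

From dP/dt = 0: 0.00308C* = 0.146, so C* = 47.4.
From dR/dt = 0: 0.947(1 - R*/722) = 0.00672·47.4, giving R* = 722·(1 - 0.336) = 479.
From dC/dt = 0: 0.00312·479 - 0.0627 = 0.0163P*, so P* = 1.43/0.0163 = 87.9.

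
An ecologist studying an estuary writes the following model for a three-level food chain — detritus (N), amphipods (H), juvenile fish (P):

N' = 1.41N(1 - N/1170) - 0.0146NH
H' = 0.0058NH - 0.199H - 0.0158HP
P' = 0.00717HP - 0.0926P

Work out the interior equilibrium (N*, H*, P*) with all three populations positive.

From dP/dt = 0: 0.00717H* = 0.0926, so H* = 12.9.
From dN/dt = 0: 1.41(1 - N*/1170) = 0.0146·12.9, giving N* = 1170·(1 - 0.134) = 1010.
From dH/dt = 0: 0.0058·1010 - 0.199 = 0.0158P*, so P* = 5.68/0.0158 = 359.

N* ≈ 1010, H* ≈ 12.9, P* ≈ 359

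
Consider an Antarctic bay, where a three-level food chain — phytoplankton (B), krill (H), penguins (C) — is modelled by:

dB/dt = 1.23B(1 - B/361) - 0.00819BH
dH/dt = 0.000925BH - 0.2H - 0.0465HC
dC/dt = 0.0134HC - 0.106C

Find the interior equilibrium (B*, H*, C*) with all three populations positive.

B* ≈ 342, H* ≈ 7.91, C* ≈ 2.5

From dC/dt = 0: 0.0134H* = 0.106, so H* = 7.91.
From dB/dt = 0: 1.23(1 - B*/361) = 0.00819·7.91, giving B* = 361·(1 - 0.0527) = 342.
From dH/dt = 0: 0.000925·342 - 0.2 = 0.0465C*, so C* = 0.116/0.0465 = 2.5.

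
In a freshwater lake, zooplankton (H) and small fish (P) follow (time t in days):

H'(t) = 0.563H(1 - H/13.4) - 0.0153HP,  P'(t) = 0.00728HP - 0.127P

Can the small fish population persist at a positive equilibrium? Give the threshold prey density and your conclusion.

Threshold H = 17.4; K < 17.4, so no, the predator goes extinct.

The predator equation gives dP/dt > 0 only when H > 0.127/0.00728 = 17.4.
Without the predator, H → K = 13.4. Since 13.4 < 17.4, the predator cannot invade.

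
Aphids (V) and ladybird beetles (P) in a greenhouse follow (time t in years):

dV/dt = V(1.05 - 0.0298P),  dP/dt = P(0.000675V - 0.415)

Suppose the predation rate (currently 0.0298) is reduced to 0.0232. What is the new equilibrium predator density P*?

At the interior fixed point, setting dV/dt = 0 with V > 0 fixes P* = (prey growth rate)/(VP coefficient) — independent of the other coefficients.
With the change, P* = 1.05/0.0232 = 45.3; it rises from 35.2.

P* ≈ 45.3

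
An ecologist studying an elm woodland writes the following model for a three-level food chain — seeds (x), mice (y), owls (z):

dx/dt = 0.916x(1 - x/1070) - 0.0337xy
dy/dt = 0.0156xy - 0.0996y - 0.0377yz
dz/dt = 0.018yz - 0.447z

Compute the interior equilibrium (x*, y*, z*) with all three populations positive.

From dz/dt = 0: 0.018y* = 0.447, so y* = 24.8.
From dx/dt = 0: 0.916(1 - x*/1070) = 0.0337·24.8, giving x* = 1070·(1 - 0.914) = 92.4.
From dy/dt = 0: 0.0156·92.4 - 0.0996 = 0.0377z*, so z* = 1.34/0.0377 = 35.6.

x* ≈ 92.4, y* ≈ 24.8, z* ≈ 35.6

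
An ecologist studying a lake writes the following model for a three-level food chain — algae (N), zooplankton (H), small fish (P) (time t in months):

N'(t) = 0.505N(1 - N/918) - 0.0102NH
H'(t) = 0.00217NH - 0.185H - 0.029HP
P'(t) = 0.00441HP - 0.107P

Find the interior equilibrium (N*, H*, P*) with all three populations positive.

N* ≈ 468, H* ≈ 24.3, P* ≈ 28.6

From dP/dt = 0: 0.00441H* = 0.107, so H* = 24.3.
From dN/dt = 0: 0.505(1 - N*/918) = 0.0102·24.3, giving N* = 918·(1 - 0.49) = 468.
From dH/dt = 0: 0.00217·468 - 0.185 = 0.029P*, so P* = 0.831/0.029 = 28.6.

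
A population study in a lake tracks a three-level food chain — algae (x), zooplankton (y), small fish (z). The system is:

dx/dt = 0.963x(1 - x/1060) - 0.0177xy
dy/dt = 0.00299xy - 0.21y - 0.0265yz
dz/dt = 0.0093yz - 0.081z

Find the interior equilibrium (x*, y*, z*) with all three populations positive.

x* ≈ 890, y* ≈ 8.71, z* ≈ 92.5

From dz/dt = 0: 0.0093y* = 0.081, so y* = 8.71.
From dx/dt = 0: 0.963(1 - x*/1060) = 0.0177·8.71, giving x* = 1060·(1 - 0.16) = 890.
From dy/dt = 0: 0.00299·890 - 0.21 = 0.0265z*, so z* = 2.45/0.0265 = 92.5.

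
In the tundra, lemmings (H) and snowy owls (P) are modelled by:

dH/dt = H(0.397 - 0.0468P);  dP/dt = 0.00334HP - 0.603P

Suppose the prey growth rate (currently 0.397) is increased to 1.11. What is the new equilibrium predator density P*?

P* ≈ 23.7

At the interior fixed point, setting dH/dt = 0 with H > 0 fixes P* = (prey growth rate)/(HP coefficient) — independent of the other coefficients.
With the change, P* = 1.11/0.0468 = 23.7; it rises from 8.48.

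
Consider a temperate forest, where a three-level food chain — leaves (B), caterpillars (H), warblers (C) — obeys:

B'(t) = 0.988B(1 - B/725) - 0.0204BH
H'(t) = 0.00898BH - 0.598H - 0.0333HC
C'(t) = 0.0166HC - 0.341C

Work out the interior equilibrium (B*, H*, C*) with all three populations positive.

B* ≈ 417, H* ≈ 20.5, C* ≈ 94.6

From dC/dt = 0: 0.0166H* = 0.341, so H* = 20.5.
From dB/dt = 0: 0.988(1 - B*/725) = 0.0204·20.5, giving B* = 725·(1 - 0.424) = 417.
From dH/dt = 0: 0.00898·417 - 0.598 = 0.0333C*, so C* = 3.15/0.0333 = 94.6.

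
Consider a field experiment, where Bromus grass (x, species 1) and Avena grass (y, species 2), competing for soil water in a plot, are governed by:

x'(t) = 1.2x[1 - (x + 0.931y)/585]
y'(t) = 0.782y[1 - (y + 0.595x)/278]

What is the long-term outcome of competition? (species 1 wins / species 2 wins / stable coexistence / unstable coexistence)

species 1 excludes species 2

Compare the nullcline intercepts: K1/α12 = 585/0.931 = 628 > K2 = 278; K2/α21 = 278/0.595 = 467 < K1 = 585.
Since the inequalities point opposite ways, species 1 can invade but species 2 cannot.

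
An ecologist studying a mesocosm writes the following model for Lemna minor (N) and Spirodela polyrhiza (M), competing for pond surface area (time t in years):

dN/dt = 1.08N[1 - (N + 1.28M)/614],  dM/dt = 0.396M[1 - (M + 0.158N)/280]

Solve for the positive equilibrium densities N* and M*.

N* ≈ 320, M* ≈ 229

Setting both brackets to zero gives the nullclines N + 1.28M = 614 and 0.158N + M = 280.
Substituting M = 280 - 0.158N into the first: N(1 - 1.28·0.158) = 614 - 1.28·280.
So N* = 256/0.798 = 320, and then M* = 280 - 0.158·320 = 229.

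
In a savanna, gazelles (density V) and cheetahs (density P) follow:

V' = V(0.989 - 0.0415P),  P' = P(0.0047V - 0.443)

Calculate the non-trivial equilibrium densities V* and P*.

Set dP/dt = 0 with P > 0: 0.0047V - 0.443 = 0, so V* = 0.443/0.0047 = 94.3.
Set dV/dt = 0 with V > 0: 0.989 - 0.0415P = 0, so P* = 0.989/0.0415 = 23.8.

V* ≈ 94.3, P* ≈ 23.8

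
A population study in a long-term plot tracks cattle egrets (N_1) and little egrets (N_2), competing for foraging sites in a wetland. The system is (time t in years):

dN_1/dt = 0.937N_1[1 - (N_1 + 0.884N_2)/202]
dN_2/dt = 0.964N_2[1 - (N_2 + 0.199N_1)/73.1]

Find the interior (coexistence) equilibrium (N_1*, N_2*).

Setting both brackets to zero gives the nullclines N_1 + 0.884N_2 = 202 and 0.199N_1 + N_2 = 73.1.
Substituting N_2 = 73.1 - 0.199N_1 into the first: N_1(1 - 0.884·0.199) = 202 - 0.884·73.1.
So N_1* = 137/0.824 = 167, and then N_2* = 73.1 - 0.199·167 = 39.9.

N_1* ≈ 167, N_2* ≈ 39.9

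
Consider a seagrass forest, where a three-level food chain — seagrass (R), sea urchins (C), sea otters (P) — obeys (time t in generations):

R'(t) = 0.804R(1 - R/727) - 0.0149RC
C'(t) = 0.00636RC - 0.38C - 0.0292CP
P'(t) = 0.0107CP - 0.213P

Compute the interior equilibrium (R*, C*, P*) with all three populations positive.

R* ≈ 459, C* ≈ 19.9, P* ≈ 86.9

From dP/dt = 0: 0.0107C* = 0.213, so C* = 19.9.
From dR/dt = 0: 0.804(1 - R*/727) = 0.0149·19.9, giving R* = 727·(1 - 0.369) = 459.
From dC/dt = 0: 0.00636·459 - 0.38 = 0.0292P*, so P* = 2.54/0.0292 = 86.9.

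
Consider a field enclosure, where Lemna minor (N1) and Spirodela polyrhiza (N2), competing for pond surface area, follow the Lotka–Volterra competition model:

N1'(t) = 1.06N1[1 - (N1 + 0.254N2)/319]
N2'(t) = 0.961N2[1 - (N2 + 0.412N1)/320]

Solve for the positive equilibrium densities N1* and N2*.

N1* ≈ 266, N2* ≈ 211

Setting both brackets to zero gives the nullclines N1 + 0.254N2 = 319 and 0.412N1 + N2 = 320.
Substituting N2 = 320 - 0.412N1 into the first: N1(1 - 0.254·0.412) = 319 - 0.254·320.
So N1* = 238/0.895 = 266, and then N2* = 320 - 0.412·266 = 211.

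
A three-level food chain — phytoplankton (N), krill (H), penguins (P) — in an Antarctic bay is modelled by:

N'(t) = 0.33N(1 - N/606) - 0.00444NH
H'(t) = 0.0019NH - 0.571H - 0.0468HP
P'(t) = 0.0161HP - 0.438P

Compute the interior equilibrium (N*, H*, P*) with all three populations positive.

From dP/dt = 0: 0.0161H* = 0.438, so H* = 27.2.
From dN/dt = 0: 0.33(1 - N*/606) = 0.00444·27.2, giving N* = 606·(1 - 0.366) = 384.
From dH/dt = 0: 0.0019·384 - 0.571 = 0.0468P*, so P* = 0.159/0.0468 = 3.4.

N* ≈ 384, H* ≈ 27.2, P* ≈ 3.4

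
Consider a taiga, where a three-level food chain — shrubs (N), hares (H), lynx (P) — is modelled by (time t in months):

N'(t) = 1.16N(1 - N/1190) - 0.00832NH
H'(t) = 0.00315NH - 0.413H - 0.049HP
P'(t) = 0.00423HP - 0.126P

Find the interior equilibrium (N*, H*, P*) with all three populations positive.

From dP/dt = 0: 0.00423H* = 0.126, so H* = 29.8.
From dN/dt = 0: 1.16(1 - N*/1190) = 0.00832·29.8, giving N* = 1190·(1 - 0.214) = 936.
From dH/dt = 0: 0.00315·936 - 0.413 = 0.049P*, so P* = 2.53/0.049 = 51.7.

N* ≈ 936, H* ≈ 29.8, P* ≈ 51.7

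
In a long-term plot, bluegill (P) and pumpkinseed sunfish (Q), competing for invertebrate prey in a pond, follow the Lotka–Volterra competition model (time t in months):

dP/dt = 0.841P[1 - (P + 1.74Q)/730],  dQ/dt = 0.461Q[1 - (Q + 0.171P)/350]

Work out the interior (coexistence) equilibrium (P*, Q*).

P* ≈ 172, Q* ≈ 321

Setting both brackets to zero gives the nullclines P + 1.74Q = 730 and 0.171P + Q = 350.
Substituting Q = 350 - 0.171P into the first: P(1 - 1.74·0.171) = 730 - 1.74·350.
So P* = 121/0.702 = 172, and then Q* = 350 - 0.171·172 = 321.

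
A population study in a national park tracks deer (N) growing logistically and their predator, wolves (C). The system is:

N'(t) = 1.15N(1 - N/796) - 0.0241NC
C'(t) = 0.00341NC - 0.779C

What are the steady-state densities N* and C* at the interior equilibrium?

N* ≈ 228, C* ≈ 34

From dC/dt = 0 with C > 0: 0.00341N* = 0.779, so N* = 228.
Substitute into dN/dt = 0: 1.15(1 - 228/796) = 0.0241C*.
The bracket is 0.713, giving C* = 0.82/0.0241 = 34.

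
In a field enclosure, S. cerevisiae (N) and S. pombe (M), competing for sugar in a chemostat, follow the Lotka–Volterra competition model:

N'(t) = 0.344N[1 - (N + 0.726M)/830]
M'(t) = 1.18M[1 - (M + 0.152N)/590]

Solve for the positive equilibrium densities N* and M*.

N* ≈ 451, M* ≈ 521

Setting both brackets to zero gives the nullclines N + 0.726M = 830 and 0.152N + M = 590.
Substituting M = 590 - 0.152N into the first: N(1 - 0.726·0.152) = 830 - 0.726·590.
So N* = 402/0.89 = 451, and then M* = 590 - 0.152·451 = 521.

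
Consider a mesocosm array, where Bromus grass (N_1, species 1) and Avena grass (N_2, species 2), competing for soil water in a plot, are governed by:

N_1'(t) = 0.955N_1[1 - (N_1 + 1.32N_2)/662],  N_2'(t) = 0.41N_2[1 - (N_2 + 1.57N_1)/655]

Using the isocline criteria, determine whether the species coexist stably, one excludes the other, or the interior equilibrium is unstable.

Compare the nullcline intercepts: K1/α12 = 662/1.32 = 502 < K2 = 655; K2/α21 = 655/1.57 = 417 < K1 = 662.
Since both are reversed, neither can invade when rare; the interior point is a saddle.

unstable coexistence (outcome depends on initial conditions)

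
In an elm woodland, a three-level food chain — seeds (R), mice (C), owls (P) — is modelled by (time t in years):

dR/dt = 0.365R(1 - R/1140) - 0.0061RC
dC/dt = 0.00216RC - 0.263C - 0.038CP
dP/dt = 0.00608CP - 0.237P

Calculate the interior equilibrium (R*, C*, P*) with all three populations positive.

R* ≈ 397, C* ≈ 39, P* ≈ 15.7

From dP/dt = 0: 0.00608C* = 0.237, so C* = 39.
From dR/dt = 0: 0.365(1 - R*/1140) = 0.0061·39, giving R* = 1140·(1 - 0.651) = 397.
From dC/dt = 0: 0.00216·397 - 0.263 = 0.038P*, so P* = 0.595/0.038 = 15.7.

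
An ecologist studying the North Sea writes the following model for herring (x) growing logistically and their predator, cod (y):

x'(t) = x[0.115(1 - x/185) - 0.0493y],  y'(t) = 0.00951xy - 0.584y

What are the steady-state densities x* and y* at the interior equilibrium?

x* ≈ 61.4, y* ≈ 1.56

From dy/dt = 0 with y > 0: 0.00951x* = 0.584, so x* = 61.4.
Substitute into dx/dt = 0: 0.115(1 - 61.4/185) = 0.0493y*.
The bracket is 0.668, giving y* = 0.0768/0.0493 = 1.56.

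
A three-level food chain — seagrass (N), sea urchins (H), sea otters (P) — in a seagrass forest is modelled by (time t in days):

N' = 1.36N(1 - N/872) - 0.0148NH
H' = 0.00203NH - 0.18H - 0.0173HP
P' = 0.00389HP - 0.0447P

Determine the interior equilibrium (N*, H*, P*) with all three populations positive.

N* ≈ 763, H* ≈ 11.5, P* ≈ 79.1

From dP/dt = 0: 0.00389H* = 0.0447, so H* = 11.5.
From dN/dt = 0: 1.36(1 - N*/872) = 0.0148·11.5, giving N* = 872·(1 - 0.125) = 763.
From dH/dt = 0: 0.00203·763 - 0.18 = 0.0173P*, so P* = 1.37/0.0173 = 79.1.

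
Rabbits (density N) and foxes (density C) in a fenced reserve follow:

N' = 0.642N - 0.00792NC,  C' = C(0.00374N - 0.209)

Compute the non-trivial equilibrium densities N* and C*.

N* ≈ 55.9, C* ≈ 81.1

Set dC/dt = 0 with C > 0: 0.00374N - 0.209 = 0, so N* = 0.209/0.00374 = 55.9.
Set dN/dt = 0 with N > 0: 0.642 - 0.00792C = 0, so C* = 0.642/0.00792 = 81.1.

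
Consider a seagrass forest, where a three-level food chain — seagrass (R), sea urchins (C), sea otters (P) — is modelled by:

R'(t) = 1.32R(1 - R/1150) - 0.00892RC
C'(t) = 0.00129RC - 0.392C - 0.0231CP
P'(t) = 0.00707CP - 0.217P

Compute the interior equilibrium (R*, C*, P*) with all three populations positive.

From dP/dt = 0: 0.00707C* = 0.217, so C* = 30.7.
From dR/dt = 0: 1.32(1 - R*/1150) = 0.00892·30.7, giving R* = 1150·(1 - 0.207) = 911.
From dC/dt = 0: 0.00129·911 - 0.392 = 0.0231P*, so P* = 0.784/0.0231 = 33.9.

R* ≈ 911, C* ≈ 30.7, P* ≈ 33.9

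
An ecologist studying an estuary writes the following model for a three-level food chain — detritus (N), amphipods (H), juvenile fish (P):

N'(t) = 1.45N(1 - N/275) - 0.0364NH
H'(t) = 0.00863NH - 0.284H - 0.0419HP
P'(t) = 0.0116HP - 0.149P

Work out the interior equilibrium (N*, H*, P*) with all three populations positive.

From dP/dt = 0: 0.0116H* = 0.149, so H* = 12.8.
From dN/dt = 0: 1.45(1 - N*/275) = 0.0364·12.8, giving N* = 275·(1 - 0.322) = 186.
From dH/dt = 0: 0.00863·186 - 0.284 = 0.0419P*, so P* = 1.32/0.0419 = 31.6.

N* ≈ 186, H* ≈ 12.8, P* ≈ 31.6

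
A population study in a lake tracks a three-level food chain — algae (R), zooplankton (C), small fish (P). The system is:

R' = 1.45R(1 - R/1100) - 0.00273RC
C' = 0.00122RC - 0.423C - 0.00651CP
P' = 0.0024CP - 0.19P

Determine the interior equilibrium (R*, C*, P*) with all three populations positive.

From dP/dt = 0: 0.0024C* = 0.19, so C* = 79.2.
From dR/dt = 0: 1.45(1 - R*/1100) = 0.00273·79.2, giving R* = 1100·(1 - 0.149) = 936.
From dC/dt = 0: 0.00122·936 - 0.423 = 0.00651P*, so P* = 0.719/0.00651 = 110.

R* ≈ 936, C* ≈ 79.2, P* ≈ 110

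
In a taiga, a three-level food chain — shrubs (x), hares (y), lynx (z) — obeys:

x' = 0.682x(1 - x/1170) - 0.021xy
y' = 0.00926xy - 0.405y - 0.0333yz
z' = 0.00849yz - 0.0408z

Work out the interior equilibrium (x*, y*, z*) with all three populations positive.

From dz/dt = 0: 0.00849y* = 0.0408, so y* = 4.81.
From dx/dt = 0: 0.682(1 - x*/1170) = 0.021·4.81, giving x* = 1170·(1 - 0.148) = 997.
From dy/dt = 0: 0.00926·997 - 0.405 = 0.0333z*, so z* = 8.83/0.0333 = 265.

x* ≈ 997, y* ≈ 4.81, z* ≈ 265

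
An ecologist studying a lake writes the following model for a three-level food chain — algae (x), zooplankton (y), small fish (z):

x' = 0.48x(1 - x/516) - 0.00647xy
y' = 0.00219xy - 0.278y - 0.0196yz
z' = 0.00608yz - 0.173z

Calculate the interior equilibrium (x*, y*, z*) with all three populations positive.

From dz/dt = 0: 0.00608y* = 0.173, so y* = 28.5.
From dx/dt = 0: 0.48(1 - x*/516) = 0.00647·28.5, giving x* = 516·(1 - 0.384) = 318.
From dy/dt = 0: 0.00219·318 - 0.278 = 0.0196z*, so z* = 0.419/0.0196 = 21.4.

x* ≈ 318, y* ≈ 28.5, z* ≈ 21.4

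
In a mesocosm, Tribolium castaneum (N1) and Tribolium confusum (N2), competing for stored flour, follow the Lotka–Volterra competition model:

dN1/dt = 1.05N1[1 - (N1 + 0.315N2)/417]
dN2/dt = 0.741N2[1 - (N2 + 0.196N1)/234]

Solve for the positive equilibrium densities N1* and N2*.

Setting both brackets to zero gives the nullclines N1 + 0.315N2 = 417 and 0.196N1 + N2 = 234.
Substituting N2 = 234 - 0.196N1 into the first: N1(1 - 0.315·0.196) = 417 - 0.315·234.
So N1* = 343/0.938 = 366, and then N2* = 234 - 0.196·366 = 162.

N1* ≈ 366, N2* ≈ 162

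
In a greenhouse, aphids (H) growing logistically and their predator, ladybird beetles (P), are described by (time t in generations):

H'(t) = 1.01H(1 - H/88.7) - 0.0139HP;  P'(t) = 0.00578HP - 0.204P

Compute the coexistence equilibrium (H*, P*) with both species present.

From dP/dt = 0 with P > 0: 0.00578H* = 0.204, so H* = 35.3.
Substitute into dH/dt = 0: 1.01(1 - 35.3/88.7) = 0.0139P*.
The bracket is 0.602, giving P* = 0.608/0.0139 = 43.7.

H* ≈ 35.3, P* ≈ 43.7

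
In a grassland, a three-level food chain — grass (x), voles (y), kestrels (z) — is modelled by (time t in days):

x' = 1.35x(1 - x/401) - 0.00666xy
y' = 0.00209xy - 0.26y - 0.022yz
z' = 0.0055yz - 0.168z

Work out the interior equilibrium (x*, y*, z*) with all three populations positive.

From dz/dt = 0: 0.0055y* = 0.168, so y* = 30.5.
From dx/dt = 0: 1.35(1 - x*/401) = 0.00666·30.5, giving x* = 401·(1 - 0.151) = 341.
From dy/dt = 0: 0.00209·341 - 0.26 = 0.022z*, so z* = 0.452/0.022 = 20.5.

x* ≈ 341, y* ≈ 30.5, z* ≈ 20.5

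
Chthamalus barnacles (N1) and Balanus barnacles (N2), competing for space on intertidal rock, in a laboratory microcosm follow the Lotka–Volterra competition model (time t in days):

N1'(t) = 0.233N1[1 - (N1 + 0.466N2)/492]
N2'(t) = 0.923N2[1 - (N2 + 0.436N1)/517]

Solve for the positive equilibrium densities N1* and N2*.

N1* ≈ 315, N2* ≈ 380

Setting both brackets to zero gives the nullclines N1 + 0.466N2 = 492 and 0.436N1 + N2 = 517.
Substituting N2 = 517 - 0.436N1 into the first: N1(1 - 0.466·0.436) = 492 - 0.466·517.
So N1* = 251/0.797 = 315, and then N2* = 517 - 0.436·315 = 380.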